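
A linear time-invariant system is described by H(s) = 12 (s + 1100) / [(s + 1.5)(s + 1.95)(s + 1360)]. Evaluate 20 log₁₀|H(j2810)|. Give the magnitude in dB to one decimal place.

-116.7 dB

|j2810 + 1100| = √(2810² + 1100²) = 3018
|j2810 + 1.5| = √(2810² + 1.5²) = 2810
|j2810 + 1.95| = √(2810² + 1.95²) = 2810
|j2810 + 1360| = √(2810² + 1360²) = 3122
|H(j2810)| = 12 × 3018 / (2810 × 2810 × 3122) = 1.469e-06
20 log₁₀(1.469e-06) = -116.66 dB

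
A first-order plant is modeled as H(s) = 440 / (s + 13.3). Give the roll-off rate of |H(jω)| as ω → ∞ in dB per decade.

-20 dB/decade

With 0 zeros and 1 pole, the high-frequency asymptotic slope is 20 × (0 − 1) = -20 dB/decade.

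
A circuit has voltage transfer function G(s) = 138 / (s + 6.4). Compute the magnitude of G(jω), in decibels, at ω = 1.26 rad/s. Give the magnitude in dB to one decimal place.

|j1.26 + 6.4| = √(1.26² + 6.4²) = 6.523
|G(j1.26)| = 138 / 6.523 = 21.156
20 log₁₀(21.156) = 26.51 dB

26.5 dB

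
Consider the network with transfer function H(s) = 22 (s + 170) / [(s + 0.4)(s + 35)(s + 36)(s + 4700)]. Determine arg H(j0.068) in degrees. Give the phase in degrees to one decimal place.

-9.8 deg

∠(j0.068 + 170) = arctan(0.068/170) = 0.02°
∠(j0.068 + 0.4) = arctan(0.068/0.4) = 9.65°
∠(j0.068 + 35) = arctan(0.068/35) = 0.11°
∠(j0.068 + 36) = arctan(0.068/36) = 0.11°
∠(j0.068 + 4700) = arctan(0.068/4700) = 0.00°
∠H(j0.068) = 0.02° − (9.65° + 0.11° + 0.11° + 0.00°) = -9.85°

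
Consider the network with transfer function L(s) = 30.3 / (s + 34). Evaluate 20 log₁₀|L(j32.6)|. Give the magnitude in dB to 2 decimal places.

|j32.6 + 34| = √(32.6² + 34²) = 47.1
|L(j32.6)| = 30.3 / 47.1 = 0.64326
20 log₁₀(0.64326) = -3.832 dB

-3.83 dB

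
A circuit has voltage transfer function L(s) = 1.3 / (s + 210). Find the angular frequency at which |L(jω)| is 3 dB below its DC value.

210 rad/sec

For a single-pole low-pass, the −3 dB point is at the pole: ω = 210 rad/sec.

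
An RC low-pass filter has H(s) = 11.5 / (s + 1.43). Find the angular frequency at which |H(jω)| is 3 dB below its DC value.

1.43 rad/s

For a single-pole low-pass, the −3 dB point is at the pole: ω = 1.43 rad/s.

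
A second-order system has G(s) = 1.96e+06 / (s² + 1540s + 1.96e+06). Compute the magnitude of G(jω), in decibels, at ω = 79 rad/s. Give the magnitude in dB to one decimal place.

0.0 dB

|(j79)² + 1540(j79) + 1.96e+06| = |1.9538e+06 + j1.2166e+05| = 1.958e+06
|G(j79)| = 1.96e+06 / 1.958e+06 = 1.0013
20 log₁₀(1.0013) = 0.01 dB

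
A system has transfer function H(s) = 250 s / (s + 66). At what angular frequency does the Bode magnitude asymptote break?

66 rad/sec

The single real pole at s = −66 gives a corner at ω = 66 rad/sec.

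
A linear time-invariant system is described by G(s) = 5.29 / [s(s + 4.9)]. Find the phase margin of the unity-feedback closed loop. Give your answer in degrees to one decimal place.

Gain crossover: |G(jω)| = 1 at ω ≈ 1.06 rad/sec.
∠G(j1.06) = −90° − arctan(1.06/4.9) ≈ -102.15°
PM = 180° + (-102.15°) = 77.85°

77.8°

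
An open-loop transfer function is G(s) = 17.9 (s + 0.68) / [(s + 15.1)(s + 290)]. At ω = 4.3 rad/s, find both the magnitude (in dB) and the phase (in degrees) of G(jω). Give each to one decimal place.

|G| = -35.3 dB, ∠G = 64.3°

|j4.3 + 0.68| = √(4.3² + 0.68²) = 4.353
|j4.3 + 15.1| = √(4.3² + 15.1²) = 15.7
|j4.3 + 290| = √(4.3² + 290²) = 290
|G(j4.3)| = 17.9 × 4.353 / (15.7 × 290) = 0.017113
20 log₁₀(0.017113) = -35.33 dB
∠(j4.3 + 0.68) = arctan(4.3/0.68) = 81.01°
∠(j4.3 + 15.1) = arctan(4.3/15.1) = 15.90°
∠(j4.3 + 290) = arctan(4.3/290) = 0.85°
∠G(j4.3) = 81.01° − (15.90° + 0.85°) = 64.27°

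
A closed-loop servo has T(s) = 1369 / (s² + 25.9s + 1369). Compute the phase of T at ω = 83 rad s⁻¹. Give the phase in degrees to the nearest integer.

-159°

∠[(j83)² + 25.9(j83) + 1369] = ∠[-5520 + j2149.7] = 158.72°
∠T(j83) = −158.72° = -158.72°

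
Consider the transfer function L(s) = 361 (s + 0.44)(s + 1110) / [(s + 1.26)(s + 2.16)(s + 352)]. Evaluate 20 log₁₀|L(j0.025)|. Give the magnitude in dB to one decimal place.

|j0.025 + 0.44| = √(0.025² + 0.44²) = 0.4407
|j0.025 + 1110| = √(0.025² + 1110²) = 1110
|j0.025 + 1.26| = √(0.025² + 1.26²) = 1.26
|j0.025 + 2.16| = √(0.025² + 2.16²) = 2.16
|j0.025 + 352| = √(0.025² + 352²) = 352
|L(j0.025)| = 361 × 0.4407 × 1110 / (1.26 × 2.16 × 352) = 184.29
20 log₁₀(184.29) = 45.31 dB

45.3 dB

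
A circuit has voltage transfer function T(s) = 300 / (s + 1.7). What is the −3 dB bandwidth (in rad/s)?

For a single-pole low-pass, the −3 dB point is at the pole: ω = 1.7 rad/s.

1.7 rad/s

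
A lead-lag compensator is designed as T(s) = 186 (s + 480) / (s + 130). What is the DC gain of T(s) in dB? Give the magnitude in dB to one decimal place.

T(0) = 186 × 480 / 130 = 686.77
20 log₁₀(686.77) = 56.74 dB

56.7 dB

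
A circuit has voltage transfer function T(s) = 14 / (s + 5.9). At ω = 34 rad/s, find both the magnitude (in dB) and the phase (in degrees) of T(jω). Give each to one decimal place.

|j34 + 5.9| = √(34² + 5.9²) = 34.51
|T(j34)| = 14 / 34.51 = 0.4057
20 log₁₀(0.4057) = -7.84 dB
∠(j34 + 5.9) = arctan(34/5.9) = 80.16°
∠T(j34) = −80.16° = -80.16°

|T| = -7.8 dB, ∠T = -80.2°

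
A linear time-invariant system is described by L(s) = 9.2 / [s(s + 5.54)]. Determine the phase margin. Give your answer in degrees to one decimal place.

Gain crossover: |L(jω)| = 1 at ω ≈ 1.6 rad/s.
∠L(j1.6) = −90° − arctan(1.6/5.54) ≈ -106.07°
PM = 180° + (-106.07°) = 73.93°

73.9°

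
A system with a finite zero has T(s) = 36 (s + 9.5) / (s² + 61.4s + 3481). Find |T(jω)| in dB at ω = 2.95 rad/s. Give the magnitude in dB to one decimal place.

-19.7 dB

|j2.95 + 9.5| = √(2.95² + 9.5²) = 9.947
|(j2.95)² + 61.4(j2.95) + 3481| = |3472.3 + j181.13| = 3477
|T(j2.95)| = 36 × 9.947 / 3477 = 0.10299
20 log₁₀(0.10299) = -19.74 dB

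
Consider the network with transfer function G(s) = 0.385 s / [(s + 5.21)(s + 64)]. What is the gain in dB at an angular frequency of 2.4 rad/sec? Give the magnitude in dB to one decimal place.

|j2.4| = 2.4
|j2.4 + 5.21| = √(2.4² + 5.21²) = 5.736
|j2.4 + 64| = √(2.4² + 64²) = 64.04
|G(j2.4)| = 0.385 × 2.4 / (5.736 × 64.04) = 0.0025151
20 log₁₀(0.0025151) = -51.99 dB

-52.0 dB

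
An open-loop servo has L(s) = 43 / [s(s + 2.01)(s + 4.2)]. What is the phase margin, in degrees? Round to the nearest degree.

5°

Gain crossover: |L(jω)| = 1 at ω ≈ 2.63 rad/s.
∠L(j2.63) = −90° − arctan(2.63/2.01) − arctan(2.63/4.2) ≈ -174.57°
PM = 180° + (-174.57°) = 5.43°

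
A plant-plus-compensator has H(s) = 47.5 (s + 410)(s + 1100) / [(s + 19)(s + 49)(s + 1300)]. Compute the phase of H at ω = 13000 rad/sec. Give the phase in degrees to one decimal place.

∠(j13000 + 410) = arctan(13000/410) = 88.19°
∠(j13000 + 1100) = arctan(13000/1100) = 85.16°
∠(j13000 + 19) = arctan(13000/19) = 89.92°
∠(j13000 + 49) = arctan(13000/49) = 89.78°
∠(j13000 + 1300) = arctan(13000/1300) = 84.29°
∠H(j13000) = 88.19° + 85.16° − (89.92° + 89.78° + 84.29°) = -90.63°

-90.6°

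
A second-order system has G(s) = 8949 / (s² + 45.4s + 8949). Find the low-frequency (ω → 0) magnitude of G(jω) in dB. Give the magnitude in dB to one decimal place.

0.0 dB

G(0) = 8949 / 8949 = 1
20 log₁₀(1) = 0.00 dB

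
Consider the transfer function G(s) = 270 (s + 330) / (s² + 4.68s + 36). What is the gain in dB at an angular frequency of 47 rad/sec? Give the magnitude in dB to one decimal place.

32.3 dB

|j47 + 330| = √(47² + 330²) = 333.3
|(j47)² + 4.68(j47) + 36| = |-2173 + j219.96| = 2184
|G(j47)| = 270 × 333.3 / 2184 = 41.206
20 log₁₀(41.206) = 32.30 dB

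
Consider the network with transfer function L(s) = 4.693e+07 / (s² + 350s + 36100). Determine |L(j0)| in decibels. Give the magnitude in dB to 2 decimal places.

62.28 dB

L(0) = 4.693e+07 / 36100 = 1300
20 log₁₀(1300) = 62.279 dB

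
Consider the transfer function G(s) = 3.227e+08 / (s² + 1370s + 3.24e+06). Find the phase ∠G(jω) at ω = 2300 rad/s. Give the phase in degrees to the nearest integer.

∠[(j2300)² + 1370(j2300) + 3.24e+06] = ∠[-2.05e+06 + j3.151e+06] = 123.05°
∠G(j2300) = −123.05° = -123.05°

-123 deg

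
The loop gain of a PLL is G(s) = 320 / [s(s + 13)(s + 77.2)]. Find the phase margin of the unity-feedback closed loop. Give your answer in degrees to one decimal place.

Gain crossover: |G(jω)| = 1 at ω ≈ 0.319 rad/sec.
∠G(j0.319) = −90° − arctan(0.319/13) − arctan(0.319/77.2) ≈ -91.64°
PM = 180° + (-91.64°) = 88.36°

88.4°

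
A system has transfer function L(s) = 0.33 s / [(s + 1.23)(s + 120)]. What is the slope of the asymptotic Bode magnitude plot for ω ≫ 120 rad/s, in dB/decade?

-20 dB/decade

With 1 zero and 2 poles, the high-frequency asymptotic slope is 20 × (1 − 2) = -20 dB/decade.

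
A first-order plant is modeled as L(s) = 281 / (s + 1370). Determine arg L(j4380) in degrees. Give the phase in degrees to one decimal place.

∠(j4380 + 1370) = arctan(4380/1370) = 72.63°
∠L(j4380) = −72.63° = -72.63°

-72.6°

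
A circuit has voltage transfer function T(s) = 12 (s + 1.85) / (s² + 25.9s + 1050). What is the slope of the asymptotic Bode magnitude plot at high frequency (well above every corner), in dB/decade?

-20 dB/decade

With 1 zero and 2 poles, the high-frequency asymptotic slope is 20 × (1 − 2) = -20 dB/decade.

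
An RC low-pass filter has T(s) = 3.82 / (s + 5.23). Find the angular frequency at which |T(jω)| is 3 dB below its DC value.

For a single-pole low-pass, the −3 dB point is at the pole: ω = 5.23 rad/sec.

5.23 rad/sec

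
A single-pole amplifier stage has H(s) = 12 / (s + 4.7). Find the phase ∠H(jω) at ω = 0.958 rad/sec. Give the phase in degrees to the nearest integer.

∠(j0.958 + 4.7) = arctan(0.958/4.7) = 11.52°
∠H(j0.958) = −11.52° = -11.52°

-12 deg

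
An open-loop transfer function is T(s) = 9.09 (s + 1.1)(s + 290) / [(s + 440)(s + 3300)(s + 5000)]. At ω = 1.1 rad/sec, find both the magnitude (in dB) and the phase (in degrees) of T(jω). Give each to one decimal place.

|j1.1 + 1.1| = √(1.1² + 1.1²) = 1.556
|j1.1 + 290| = √(1.1² + 290²) = 290
|j1.1 + 440| = √(1.1² + 440²) = 440
|j1.1 + 3300| = √(1.1² + 3300²) = 3300
|j1.1 + 5000| = √(1.1² + 5000²) = 5000
|T(j1.1)| = 9.09 × 1.556 × 290 / (440 × 3300 × 5000) = 5.6485e-07
20 log₁₀(5.6485e-07) = -124.96 dB
∠(j1.1 + 1.1) = arctan(1.1/1.1) = 45.00°
∠(j1.1 + 290) = arctan(1.1/290) = 0.22°
∠(j1.1 + 440) = arctan(1.1/440) = 0.14°
∠(j1.1 + 3300) = arctan(1.1/3300) = 0.02°
∠(j1.1 + 5000) = arctan(1.1/5000) = 0.01°
∠T(j1.1) = 45.00° + 0.22° − (0.14° + 0.02° + 0.01°) = 45.04°

|T| = -125.0 dB, ∠T = 45.0°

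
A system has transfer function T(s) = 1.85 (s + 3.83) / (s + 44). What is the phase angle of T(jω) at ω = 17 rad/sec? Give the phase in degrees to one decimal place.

∠(j17 + 3.83) = arctan(17/3.83) = 77.30°
∠(j17 + 44) = arctan(17/44) = 21.12°
∠T(j17) = 77.30° − 21.12° = 56.18°

56.2 deg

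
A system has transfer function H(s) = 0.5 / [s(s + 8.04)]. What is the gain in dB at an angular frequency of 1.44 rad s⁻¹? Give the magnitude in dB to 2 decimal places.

-27.43 dB

|j1.44 + 8.04| = √(1.44² + 8.04²) = 8.168
|j1.44| = 1.44
|H(j1.44)| = 0.5 / (8.168 × 1.44) = 0.04251
20 log₁₀(0.04251) = -27.430 dB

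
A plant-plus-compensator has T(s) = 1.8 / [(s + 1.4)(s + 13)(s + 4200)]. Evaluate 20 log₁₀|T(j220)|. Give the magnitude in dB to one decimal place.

|j220 + 1.4| = √(220² + 1.4²) = 220
|j220 + 13| = √(220² + 13²) = 220.4
|j220 + 4200| = √(220² + 4200²) = 4206
|T(j220)| = 1.8 / (220 × 220.4 × 4206) = 8.8271e-09
20 log₁₀(8.8271e-09) = -161.08 dB

-161.1 dB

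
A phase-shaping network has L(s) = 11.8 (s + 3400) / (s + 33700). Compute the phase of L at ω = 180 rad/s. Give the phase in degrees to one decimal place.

∠(j180 + 3400) = arctan(180/3400) = 3.03°
∠(j180 + 33700) = arctan(180/33700) = 0.31°
∠L(j180) = 3.03° − 0.31° = 2.72°

2.7°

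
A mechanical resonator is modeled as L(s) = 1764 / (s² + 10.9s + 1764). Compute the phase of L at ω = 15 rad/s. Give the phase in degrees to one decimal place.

∠[(j15)² + 10.9(j15) + 1764] = ∠[1539 + j163.5] = 6.06°
∠L(j15) = −6.06° = -6.06°

-6.1°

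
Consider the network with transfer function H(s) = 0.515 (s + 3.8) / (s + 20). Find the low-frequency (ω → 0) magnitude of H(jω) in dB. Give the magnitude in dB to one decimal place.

-20.2 dB

H(0) = 0.515 × 3.8 / 20 = 0.09785
20 log₁₀(0.09785) = -20.19 dB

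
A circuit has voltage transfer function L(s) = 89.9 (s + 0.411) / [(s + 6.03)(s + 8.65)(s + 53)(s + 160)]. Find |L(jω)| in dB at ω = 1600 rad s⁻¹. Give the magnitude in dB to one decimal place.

|j1600 + 0.411| = √(1600² + 0.411²) = 1600
|j1600 + 6.03| = √(1600² + 6.03²) = 1600
|j1600 + 8.65| = √(1600² + 8.65²) = 1600
|j1600 + 53| = √(1600² + 53²) = 1601
|j1600 + 160| = √(1600² + 160²) = 1608
|L(j1600)| = 89.9 × 1600 / (1600 × 1600 × 1601 × 1608) = 2.1827e-08
20 log₁₀(2.1827e-08) = -153.22 dB

-153.2 dB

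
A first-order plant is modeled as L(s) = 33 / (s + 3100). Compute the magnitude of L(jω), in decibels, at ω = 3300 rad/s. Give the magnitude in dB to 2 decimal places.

-42.75 dB

|j3300 + 3100| = √(3300² + 3100²) = 4528
|L(j3300)| = 33 / 4528 = 0.0072885
20 log₁₀(0.0072885) = -42.747 dB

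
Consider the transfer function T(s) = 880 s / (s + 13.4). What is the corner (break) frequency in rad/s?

The single real pole at s = −13.4 gives a corner at ω = 13.4 rad/s.

13.4 rad/s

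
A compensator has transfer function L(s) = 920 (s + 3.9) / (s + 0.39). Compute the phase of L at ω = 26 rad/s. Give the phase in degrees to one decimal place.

∠(j26 + 3.9) = arctan(26/3.9) = 81.47°
∠(j26 + 0.39) = arctan(26/0.39) = 89.14°
∠L(j26) = 81.47° − 89.14° = -7.67°

-7.7°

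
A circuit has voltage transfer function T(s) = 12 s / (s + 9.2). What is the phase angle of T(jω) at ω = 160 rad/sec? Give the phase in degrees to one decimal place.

∠(j160) = 90.00°
∠(j160 + 9.2) = arctan(160/9.2) = 86.71°
∠T(j160) = 90.00° − 86.71° = 3.29°

3.3°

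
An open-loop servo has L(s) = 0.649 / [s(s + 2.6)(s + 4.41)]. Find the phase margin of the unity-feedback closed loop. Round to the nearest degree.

88°

Gain crossover: |L(jω)| = 1 at ω ≈ 0.0566 rad/s.
∠L(j0.0566) = −90° − arctan(0.0566/2.6) − arctan(0.0566/4.41) ≈ -91.98°
PM = 180° + (-91.98°) = 88.02°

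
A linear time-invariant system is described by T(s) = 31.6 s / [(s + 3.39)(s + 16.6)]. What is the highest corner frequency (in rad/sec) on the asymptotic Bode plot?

16.6 rad/sec

Break frequencies occur at each pole and zero magnitude: 3.39 rad/sec, 16.6 rad/sec.
The highest is 16.6 rad/sec.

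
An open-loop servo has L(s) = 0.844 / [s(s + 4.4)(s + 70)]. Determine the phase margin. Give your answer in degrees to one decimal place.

90.0°

Gain crossover: |L(jω)| = 1 at ω ≈ 0.00274 rad s⁻¹.
∠L(j0.00274) = −90° − arctan(0.00274/4.4) − arctan(0.00274/70) ≈ -90.04°
PM = 180° + (-90.04°) = 89.96°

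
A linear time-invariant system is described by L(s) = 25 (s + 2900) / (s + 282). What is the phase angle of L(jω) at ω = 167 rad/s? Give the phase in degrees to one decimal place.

-27.3°

∠(j167 + 2900) = arctan(167/2900) = 3.30°
∠(j167 + 282) = arctan(167/282) = 30.63°
∠L(j167) = 3.30° − 30.63° = -27.34°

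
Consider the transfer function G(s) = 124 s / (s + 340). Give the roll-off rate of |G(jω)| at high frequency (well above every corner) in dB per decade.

With 1 zero and 1 pole, the high-frequency asymptotic slope is 20 × (1 − 1) = 0 dB/decade.

0 dB/decade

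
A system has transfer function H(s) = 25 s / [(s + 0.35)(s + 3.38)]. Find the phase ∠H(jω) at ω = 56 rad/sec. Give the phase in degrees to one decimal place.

∠(j56) = 90.00°
∠(j56 + 0.35) = arctan(56/0.35) = 89.64°
∠(j56 + 3.38) = arctan(56/3.38) = 86.55°
∠H(j56) = 90.00° − (89.64° + 86.55°) = -86.19°

-86.2°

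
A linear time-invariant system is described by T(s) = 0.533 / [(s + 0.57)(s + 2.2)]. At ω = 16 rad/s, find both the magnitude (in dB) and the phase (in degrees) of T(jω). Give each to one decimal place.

|j16 + 0.57| = √(16² + 0.57²) = 16.01
|j16 + 2.2| = √(16² + 2.2²) = 16.15
|T(j16)| = 0.533 / (16.01 × 16.15) = 0.0020613
20 log₁₀(0.0020613) = -53.72 dB
∠(j16 + 0.57) = arctan(16/0.57) = 87.96°
∠(j16 + 2.2) = arctan(16/2.2) = 82.17°
∠T(j16) = − (87.96° + 82.17°) = -170.13°

|T| = -53.7 dB, ∠T = -170.1 deg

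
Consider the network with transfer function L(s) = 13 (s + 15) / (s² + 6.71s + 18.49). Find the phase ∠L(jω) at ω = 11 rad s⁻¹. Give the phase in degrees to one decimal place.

∠(j11 + 15) = arctan(11/15) = 36.25°
∠[(j11)² + 6.71(j11) + 18.49] = ∠[-102.51 + j73.81] = 144.25°
∠L(j11) = 36.25° − 144.25° = -107.99°

-108.0°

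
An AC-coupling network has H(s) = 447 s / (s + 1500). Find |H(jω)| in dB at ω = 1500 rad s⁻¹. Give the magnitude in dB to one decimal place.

|j1500| = 1500
|j1500 + 1500| = √(1500² + 1500²) = 2121
|H(j1500)| = 447 × 1500 / 2121 = 316.08
20 log₁₀(316.08) = 50.00 dB

50.0 dB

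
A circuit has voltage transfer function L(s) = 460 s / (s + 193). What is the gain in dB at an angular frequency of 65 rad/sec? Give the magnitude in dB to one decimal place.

43.3 dB

|j65| = 65
|j65 + 193| = √(65² + 193²) = 203.7
|L(j65)| = 460 × 65 / 203.7 = 146.82
20 log₁₀(146.82) = 43.34 dB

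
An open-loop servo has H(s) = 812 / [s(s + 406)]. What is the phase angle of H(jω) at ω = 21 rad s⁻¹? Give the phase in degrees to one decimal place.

∠(j21 + 406) = arctan(21/406) = 2.96°
∠(j21) = 90.00°
∠H(j21) = − (2.96° + 90.00°) = -92.96°

-93.0°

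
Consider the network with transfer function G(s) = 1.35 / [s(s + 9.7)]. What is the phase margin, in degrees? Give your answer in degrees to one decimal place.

89.2°

Gain crossover: |G(jω)| = 1 at ω ≈ 0.139 rad/sec.
∠G(j0.139) = −90° − arctan(0.139/9.7) ≈ -90.82°
PM = 180° + (-90.82°) = 89.18°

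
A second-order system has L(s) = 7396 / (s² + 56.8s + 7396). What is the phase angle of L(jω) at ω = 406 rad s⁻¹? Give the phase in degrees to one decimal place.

-171.7°

∠[(j406)² + 56.8(j406) + 7396] = ∠[-1.5744e+05 + j23061] = 171.67°
∠L(j406) = −171.67° = -171.67°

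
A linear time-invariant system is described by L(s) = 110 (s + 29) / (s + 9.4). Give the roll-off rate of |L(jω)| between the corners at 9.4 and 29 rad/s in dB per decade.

In this band the factors already past their corner are: pole at 9.4; net slope = -20 dB/decade.

-20 dB/decade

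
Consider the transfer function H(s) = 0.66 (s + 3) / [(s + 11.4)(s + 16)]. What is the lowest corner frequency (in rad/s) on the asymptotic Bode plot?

Break frequencies occur at each pole and zero magnitude: 3 rad/s, 11.4 rad/s, 16 rad/s.
The lowest is 3 rad/s.

3 rad/s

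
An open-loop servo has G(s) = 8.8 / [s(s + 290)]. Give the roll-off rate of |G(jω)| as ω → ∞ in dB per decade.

With 0 zeros and 2 poles, the high-frequency asymptotic slope is 20 × (0 − 2) = -40 dB/decade.

-40 dB/decade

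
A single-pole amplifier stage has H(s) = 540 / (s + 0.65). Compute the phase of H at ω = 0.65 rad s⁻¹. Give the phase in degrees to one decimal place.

∠(j0.65 + 0.65) = arctan(0.65/0.65) = 45.00°
∠H(j0.65) = −45.00° = -45.00°

-45.0°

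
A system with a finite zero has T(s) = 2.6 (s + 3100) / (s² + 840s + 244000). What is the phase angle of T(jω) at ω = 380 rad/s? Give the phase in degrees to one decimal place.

-65.7°

∠(j380 + 3100) = arctan(380/3100) = 6.99°
∠[(j380)² + 840(j380) + 244000] = ∠[99600 + j3.192e+05] = 72.67°
∠T(j380) = 6.99° − 72.67° = -65.68°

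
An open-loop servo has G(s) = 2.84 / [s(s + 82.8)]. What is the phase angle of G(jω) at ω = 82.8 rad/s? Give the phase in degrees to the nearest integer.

∠(j82.8 + 82.8) = arctan(82.8/82.8) = 45.00°
∠(j82.8) = 90.00°
∠G(j82.8) = − (45.00° + 90.00°) = -135.00°

-135°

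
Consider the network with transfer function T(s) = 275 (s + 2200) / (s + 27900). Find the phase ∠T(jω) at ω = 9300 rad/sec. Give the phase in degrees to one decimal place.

∠(j9300 + 2200) = arctan(9300/2200) = 76.69°
∠(j9300 + 27900) = arctan(9300/27900) = 18.43°
∠T(j9300) = 76.69° − 18.43° = 58.26°

58.3°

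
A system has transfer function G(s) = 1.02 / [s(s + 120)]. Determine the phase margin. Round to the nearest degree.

Gain crossover: |G(jω)| = 1 at ω ≈ 0.0085 rad/s.
∠G(j0.0085) = −90° − arctan(0.0085/120) ≈ -90.00°
PM = 180° + (-90.00°) = 90.00°

90 deg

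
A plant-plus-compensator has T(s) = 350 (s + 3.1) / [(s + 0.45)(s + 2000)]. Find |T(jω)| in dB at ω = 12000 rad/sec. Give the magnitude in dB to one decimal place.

|j12000 + 3.1| = √(12000² + 3.1²) = 1.2e+04
|j12000 + 0.45| = √(12000² + 0.45²) = 1.2e+04
|j12000 + 2000| = √(12000² + 2000²) = 1.217e+04
|T(j12000)| = 350 × 1.2e+04 / (1.2e+04 × 1.217e+04) = 0.02877
20 log₁₀(0.02877) = -30.82 dB

-30.8 dB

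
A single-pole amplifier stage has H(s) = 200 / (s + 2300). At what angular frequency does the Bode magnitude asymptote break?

The single real pole at s = −2300 gives a corner at ω = 2300 rad/sec.

2300 rad/sec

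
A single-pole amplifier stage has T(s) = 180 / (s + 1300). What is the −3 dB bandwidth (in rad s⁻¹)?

For a single-pole low-pass, the −3 dB point is at the pole: ω = 1300 rad s⁻¹.

1300 rad s⁻¹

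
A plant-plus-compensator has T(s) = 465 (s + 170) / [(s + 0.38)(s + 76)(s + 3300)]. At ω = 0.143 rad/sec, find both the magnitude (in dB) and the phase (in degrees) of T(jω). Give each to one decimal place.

|T| = -2.2 dB, ∠T = -20.7°

|j0.143 + 170| = √(0.143² + 170²) = 170
|j0.143 + 0.38| = √(0.143² + 0.38²) = 0.406
|j0.143 + 76| = √(0.143² + 76²) = 76
|j0.143 + 3300| = √(0.143² + 3300²) = 3300
|T(j0.143)| = 465 × 170 / (0.406 × 76 × 3300) = 0.7763
20 log₁₀(0.7763) = -2.20 dB
∠(j0.143 + 170) = arctan(0.143/170) = 0.05°
∠(j0.143 + 0.38) = arctan(0.143/0.38) = 20.62°
∠(j0.143 + 76) = arctan(0.143/76) = 0.11°
∠(j0.143 + 3300) = arctan(0.143/3300) = 0.00°
∠T(j0.143) = 0.05° − (20.62° + 0.11° + 0.00°) = -20.68°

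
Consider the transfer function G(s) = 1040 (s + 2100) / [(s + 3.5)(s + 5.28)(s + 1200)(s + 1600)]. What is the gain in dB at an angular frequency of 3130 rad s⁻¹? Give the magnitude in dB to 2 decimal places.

-149.38 dB

|j3130 + 2100| = √(3130² + 2100²) = 3769
|j3130 + 3.5| = √(3130² + 3.5²) = 3130
|j3130 + 5.28| = √(3130² + 5.28²) = 3130
|j3130 + 1200| = √(3130² + 1200²) = 3352
|j3130 + 1600| = √(3130² + 1600²) = 3515
|G(j3130)| = 1040 × 3769 / (3130 × 3130 × 3352 × 3515) = 3.3956e-08
20 log₁₀(3.3956e-08) = -149.382 dB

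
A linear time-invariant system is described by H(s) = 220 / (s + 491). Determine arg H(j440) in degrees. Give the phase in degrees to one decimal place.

-41.9°

∠(j440 + 491) = arctan(440/491) = 41.86°
∠H(j440) = −41.86° = -41.86°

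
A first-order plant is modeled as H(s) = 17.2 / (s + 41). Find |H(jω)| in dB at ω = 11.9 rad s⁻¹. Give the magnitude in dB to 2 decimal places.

-7.90 dB

|j11.9 + 41| = √(11.9² + 41²) = 42.69
|H(j11.9)| = 17.2 / 42.69 = 0.40289
20 log₁₀(0.40289) = -7.896 dB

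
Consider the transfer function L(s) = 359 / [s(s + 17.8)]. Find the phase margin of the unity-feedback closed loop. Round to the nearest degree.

49°

Gain crossover: |L(jω)| = 1 at ω ≈ 15.3 rad/s.
∠L(j15.3) = −90° − arctan(15.3/17.8) ≈ -130.67°
PM = 180° + (-130.67°) = 49.33°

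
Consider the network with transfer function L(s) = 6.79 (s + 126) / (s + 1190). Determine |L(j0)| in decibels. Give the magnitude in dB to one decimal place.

L(0) = 6.79 × 126 / 1190 = 0.71894
20 log₁₀(0.71894) = -2.87 dB

-2.9 dB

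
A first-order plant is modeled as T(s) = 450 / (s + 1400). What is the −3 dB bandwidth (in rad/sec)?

1400 rad/sec

For a single-pole low-pass, the −3 dB point is at the pole: ω = 1400 rad/sec.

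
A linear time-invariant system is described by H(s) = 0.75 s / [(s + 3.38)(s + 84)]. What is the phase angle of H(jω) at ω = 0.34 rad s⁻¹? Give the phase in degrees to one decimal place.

∠(j0.34) = 90.00°
∠(j0.34 + 3.38) = arctan(0.34/3.38) = 5.74°
∠(j0.34 + 84) = arctan(0.34/84) = 0.23°
∠H(j0.34) = 90.00° − (5.74° + 0.23°) = 84.02°

84.0°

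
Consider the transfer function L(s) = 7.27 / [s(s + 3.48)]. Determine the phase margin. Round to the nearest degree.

62°

Gain crossover: |L(jω)| = 1 at ω ≈ 1.85 rad/s.
∠L(j1.85) = −90° − arctan(1.85/3.48) ≈ -117.94°
PM = 180° + (-117.94°) = 62.06°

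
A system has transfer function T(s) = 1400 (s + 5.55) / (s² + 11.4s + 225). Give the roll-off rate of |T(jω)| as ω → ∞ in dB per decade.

-20 dB/decade

With 1 zero and 2 poles, the high-frequency asymptotic slope is 20 × (1 − 2) = -20 dB/decade.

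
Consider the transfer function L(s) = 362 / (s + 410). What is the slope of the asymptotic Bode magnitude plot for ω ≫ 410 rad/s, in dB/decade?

With 0 zeros and 1 pole, the high-frequency asymptotic slope is 20 × (0 − 1) = -20 dB/decade.

-20 dB/decade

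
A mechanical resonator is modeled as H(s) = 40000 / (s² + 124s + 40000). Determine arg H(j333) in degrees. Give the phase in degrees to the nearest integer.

-150°

∠[(j333)² + 124(j333) + 40000] = ∠[-70889 + j41292] = 149.78°
∠H(j333) = −149.78° = -149.78°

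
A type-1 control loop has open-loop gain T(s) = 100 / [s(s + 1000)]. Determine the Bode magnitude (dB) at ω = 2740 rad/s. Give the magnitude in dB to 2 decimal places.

|j2740 + 1000| = √(2740² + 1000²) = 2917
|j2740| = 2740
|T(j2740)| = 100 / (2917 × 2740) = 1.2513e-05
20 log₁₀(1.2513e-05) = -98.053 dB

-98.05 dB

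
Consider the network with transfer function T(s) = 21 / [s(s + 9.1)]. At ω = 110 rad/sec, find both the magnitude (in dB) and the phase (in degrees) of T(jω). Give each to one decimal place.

|T| = -55.2 dB, ∠T = -175.3°

|j110 + 9.1| = √(110² + 9.1²) = 110.4
|j110| = 110
|T(j110)| = 21 / (110.4 × 110) = 0.0017296
20 log₁₀(0.0017296) = -55.24 dB
∠(j110 + 9.1) = arctan(110/9.1) = 85.27°
∠(j110) = 90.00°
∠T(j110) = − (85.27° + 90.00°) = -175.27°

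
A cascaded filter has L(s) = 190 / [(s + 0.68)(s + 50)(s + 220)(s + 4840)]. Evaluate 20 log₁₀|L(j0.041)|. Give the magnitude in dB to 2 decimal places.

|j0.041 + 0.68| = √(0.041² + 0.68²) = 0.6812
|j0.041 + 50| = √(0.041² + 50²) = 50
|j0.041 + 220| = √(0.041² + 220²) = 220
|j0.041 + 4840| = √(0.041² + 4840²) = 4840
|L(j0.041)| = 190 / (0.6812 × 50 × 220 × 4840) = 5.2386e-06
20 log₁₀(5.2386e-06) = -105.616 dB

-105.62 dB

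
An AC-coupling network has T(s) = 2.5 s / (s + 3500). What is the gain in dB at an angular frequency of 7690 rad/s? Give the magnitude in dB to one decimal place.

7.1 dB

|j7690| = 7690
|j7690 + 3500| = √(7690² + 3500²) = 8449
|T(j7690)| = 2.5 × 7690 / 8449 = 2.2754
20 log₁₀(2.2754) = 7.14 dB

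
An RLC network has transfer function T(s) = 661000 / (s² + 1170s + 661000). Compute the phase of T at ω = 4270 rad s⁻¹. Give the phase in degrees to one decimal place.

∠[(j4270)² + 1170(j4270) + 661000] = ∠[-1.7572e+07 + j4.9959e+06] = 164.13°
∠T(j4270) = −164.13° = -164.13°

-164.1°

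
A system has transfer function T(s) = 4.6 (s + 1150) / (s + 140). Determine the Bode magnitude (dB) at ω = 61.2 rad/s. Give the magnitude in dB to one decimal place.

30.8 dB

|j61.2 + 1150| = √(61.2² + 1150²) = 1152
|j61.2 + 140| = √(61.2² + 140²) = 152.8
|T(j61.2)| = 4.6 × 1152 / 152.8 = 34.671
20 log₁₀(34.671) = 30.80 dB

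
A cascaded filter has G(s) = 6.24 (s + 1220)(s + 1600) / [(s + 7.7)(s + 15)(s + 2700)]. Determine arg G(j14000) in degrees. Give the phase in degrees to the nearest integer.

-90 deg

∠(j14000 + 1220) = arctan(14000/1220) = 85.02°
∠(j14000 + 1600) = arctan(14000/1600) = 83.48°
∠(j14000 + 7.7) = arctan(14000/7.7) = 89.97°
∠(j14000 + 15) = arctan(14000/15) = 89.94°
∠(j14000 + 2700) = arctan(14000/2700) = 79.08°
∠G(j14000) = 85.02° + 83.48° − (89.97° + 89.94° + 79.08°) = -90.49°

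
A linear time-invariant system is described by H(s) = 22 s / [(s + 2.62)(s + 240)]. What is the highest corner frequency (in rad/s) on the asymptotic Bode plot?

Break frequencies occur at each pole and zero magnitude: 2.62 rad/s, 240 rad/s.
The highest is 240 rad/s.

240 rad/s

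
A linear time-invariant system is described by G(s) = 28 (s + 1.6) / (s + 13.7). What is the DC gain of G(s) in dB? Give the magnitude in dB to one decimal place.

10.3 dB

G(0) = 28 × 1.6 / 13.7 = 3.2701
20 log₁₀(3.2701) = 10.29 dB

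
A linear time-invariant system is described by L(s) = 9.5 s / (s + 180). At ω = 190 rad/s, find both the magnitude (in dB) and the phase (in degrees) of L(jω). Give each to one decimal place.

|L| = 16.8 dB, ∠L = 43.5°

|j190| = 190
|j190 + 180| = √(190² + 180²) = 261.7
|L(j190)| = 9.5 × 190 / 261.7 = 6.8966
20 log₁₀(6.8966) = 16.77 dB
∠(j190) = 90.00°
∠(j190 + 180) = arctan(190/180) = 46.55°
∠L(j190) = 90.00° − 46.55° = 43.45°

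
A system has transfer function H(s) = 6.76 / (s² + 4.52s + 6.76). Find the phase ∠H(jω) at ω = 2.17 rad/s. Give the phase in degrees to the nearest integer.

-78°

∠[(j2.17)² + 4.52(j2.17) + 6.76] = ∠[2.0511 + j9.8084] = 78.19°
∠H(j2.17) = −78.19° = -78.19°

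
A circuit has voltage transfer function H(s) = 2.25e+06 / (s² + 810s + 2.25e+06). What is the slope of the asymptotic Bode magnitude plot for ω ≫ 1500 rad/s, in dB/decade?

With 0 zeros and 2 poles, the high-frequency asymptotic slope is 20 × (0 − 2) = -40 dB/decade.

-40 dB/decade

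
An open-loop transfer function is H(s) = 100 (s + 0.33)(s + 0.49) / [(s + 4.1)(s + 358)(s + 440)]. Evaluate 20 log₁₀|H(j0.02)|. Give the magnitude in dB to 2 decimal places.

|j0.02 + 0.33| = √(0.02² + 0.33²) = 0.3306
|j0.02 + 0.49| = √(0.02² + 0.49²) = 0.4904
|j0.02 + 4.1| = √(0.02² + 4.1²) = 4.1
|j0.02 + 358| = √(0.02² + 358²) = 358
|j0.02 + 440| = √(0.02² + 440²) = 440
|H(j0.02)| = 100 × 0.3306 × 0.4904 / (4.1 × 358 × 440) = 2.5104e-05
20 log₁₀(2.5104e-05) = -92.005 dB

-92.01 dB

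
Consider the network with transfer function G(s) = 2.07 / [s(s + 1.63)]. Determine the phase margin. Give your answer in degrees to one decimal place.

Gain crossover: |G(jω)| = 1 at ω ≈ 1.06 rad/sec.
∠G(j1.06) = −90° − arctan(1.06/1.63) ≈ -123.12°
PM = 180° + (-123.12°) = 56.88°

56.9°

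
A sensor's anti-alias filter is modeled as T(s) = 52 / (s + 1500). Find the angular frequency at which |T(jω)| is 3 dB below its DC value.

1500 rad/sec

For a single-pole low-pass, the −3 dB point is at the pole: ω = 1500 rad/sec.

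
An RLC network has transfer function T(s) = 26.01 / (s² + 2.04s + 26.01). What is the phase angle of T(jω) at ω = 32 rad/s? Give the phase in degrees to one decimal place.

∠[(j32)² + 2.04(j32) + 26.01] = ∠[-997.99 + j65.28] = 176.26°
∠T(j32) = −176.26° = -176.26°

-176.3°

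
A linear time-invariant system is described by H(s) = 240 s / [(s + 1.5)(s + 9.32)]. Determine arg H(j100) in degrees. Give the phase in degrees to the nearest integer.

-84 deg

∠(j100) = 90.00°
∠(j100 + 1.5) = arctan(100/1.5) = 89.14°
∠(j100 + 9.32) = arctan(100/9.32) = 84.68°
∠H(j100) = 90.00° − (89.14° + 84.68°) = -83.82°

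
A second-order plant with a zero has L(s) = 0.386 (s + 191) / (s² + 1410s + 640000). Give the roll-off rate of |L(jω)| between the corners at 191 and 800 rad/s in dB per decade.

In this band the factors already past their corner are: zero at 191; net slope = 20 dB/decade.

20 dB/decade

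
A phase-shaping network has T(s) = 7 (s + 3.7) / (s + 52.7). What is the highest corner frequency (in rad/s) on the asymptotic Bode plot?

Break frequencies occur at each pole and zero magnitude: 3.7 rad/s, 52.7 rad/s.
The highest is 52.7 rad/s.

52.7 rad/s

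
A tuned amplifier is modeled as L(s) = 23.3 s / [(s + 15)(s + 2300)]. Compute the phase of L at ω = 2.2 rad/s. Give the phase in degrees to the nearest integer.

82°

∠(j2.2) = 90.00°
∠(j2.2 + 15) = arctan(2.2/15) = 8.34°
∠(j2.2 + 2300) = arctan(2.2/2300) = 0.05°
∠L(j2.2) = 90.00° − (8.34° + 0.05°) = 81.60°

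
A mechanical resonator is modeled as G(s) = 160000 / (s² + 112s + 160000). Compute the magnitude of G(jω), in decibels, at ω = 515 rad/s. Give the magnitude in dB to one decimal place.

|(j515)² + 112(j515) + 160000| = |-1.0522e+05 + j57680| = 1.2e+05
|G(j515)| = 160000 / 1.2e+05 = 1.3334
20 log₁₀(1.3334) = 2.50 dB

2.5 dB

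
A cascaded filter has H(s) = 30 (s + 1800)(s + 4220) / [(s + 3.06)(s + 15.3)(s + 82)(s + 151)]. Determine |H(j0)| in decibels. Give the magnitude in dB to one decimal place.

H(0) = 30 × 1800 × 4220 / (3.06 × 15.3 × 82 × 151) = 393.1
20 log₁₀(393.1) = 51.89 dB

51.9 dB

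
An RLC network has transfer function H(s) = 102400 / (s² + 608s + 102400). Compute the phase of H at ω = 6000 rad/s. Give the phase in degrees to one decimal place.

∠[(j6000)² + 608(j6000) + 102400] = ∠[-3.5898e+07 + j3.648e+06] = 174.20°
∠H(j6000) = −174.20° = -174.20°

-174.2°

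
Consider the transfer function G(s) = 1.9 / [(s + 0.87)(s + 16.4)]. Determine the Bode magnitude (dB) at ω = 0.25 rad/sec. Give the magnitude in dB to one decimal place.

-17.9 dB

|j0.25 + 0.87| = √(0.25² + 0.87²) = 0.9052
|j0.25 + 16.4| = √(0.25² + 16.4²) = 16.4
|G(j0.25)| = 1.9 / (0.9052 × 16.4) = 0.12797
20 log₁₀(0.12797) = -17.86 dB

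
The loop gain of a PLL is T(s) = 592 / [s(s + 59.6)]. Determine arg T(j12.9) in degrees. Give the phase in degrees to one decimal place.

-102.2 deg

∠(j12.9 + 59.6) = arctan(12.9/59.6) = 12.21°
∠(j12.9) = 90.00°
∠T(j12.9) = − (12.21° + 90.00°) = -102.21°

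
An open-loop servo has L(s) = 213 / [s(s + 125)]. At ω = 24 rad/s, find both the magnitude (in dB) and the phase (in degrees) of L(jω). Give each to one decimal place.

|j24 + 125| = √(24² + 125²) = 127.3
|j24| = 24
|L(j24)| = 213 / (127.3 × 24) = 0.069726
20 log₁₀(0.069726) = -23.13 dB
∠(j24 + 125) = arctan(24/125) = 10.87°
∠(j24) = 90.00°
∠L(j24) = − (10.87° + 90.00°) = -100.87°

|L| = -23.1 dB, ∠L = -100.9°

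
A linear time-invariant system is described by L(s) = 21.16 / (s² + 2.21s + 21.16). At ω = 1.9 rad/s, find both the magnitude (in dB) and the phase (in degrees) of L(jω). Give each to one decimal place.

|L| = 1.4 dB, ∠L = -13.5 deg

|(j1.9)² + 2.21(j1.9) + 21.16| = |17.55 + j4.199| = 18.05
|L(j1.9)| = 21.16 / 18.05 = 1.1726
20 log₁₀(1.1726) = 1.38 dB
∠[(j1.9)² + 2.21(j1.9) + 21.16] = ∠[17.55 + j4.199] = 13.46°
∠L(j1.9) = −13.46° = -13.46°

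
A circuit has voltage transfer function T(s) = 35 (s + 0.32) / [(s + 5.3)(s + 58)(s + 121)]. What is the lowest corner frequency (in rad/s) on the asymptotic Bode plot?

0.32 rad/s

Break frequencies occur at each pole and zero magnitude: 0.32 rad/s, 5.3 rad/s, 58 rad/s, 121 rad/s.
The lowest is 0.32 rad/s.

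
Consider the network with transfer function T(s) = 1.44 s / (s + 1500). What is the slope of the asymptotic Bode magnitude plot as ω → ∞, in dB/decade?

0 dB/decade

With 1 zero and 1 pole, the high-frequency asymptotic slope is 20 × (1 − 1) = 0 dB/decade.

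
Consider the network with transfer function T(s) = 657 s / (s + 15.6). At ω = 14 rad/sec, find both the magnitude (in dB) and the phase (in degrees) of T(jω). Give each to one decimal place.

|T| = 52.8 dB, ∠T = 48.1°

|j14| = 14
|j14 + 15.6| = √(14² + 15.6²) = 20.96
|T(j14)| = 657 × 14 / 20.96 = 438.82
20 log₁₀(438.82) = 52.85 dB
∠(j14) = 90.00°
∠(j14 + 15.6) = arctan(14/15.6) = 41.91°
∠T(j14) = 90.00° − 41.91° = 48.09°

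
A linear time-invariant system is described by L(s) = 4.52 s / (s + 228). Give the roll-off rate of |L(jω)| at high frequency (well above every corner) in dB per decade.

0 dB/decade

With 1 zero and 1 pole, the high-frequency asymptotic slope is 20 × (1 − 1) = 0 dB/decade.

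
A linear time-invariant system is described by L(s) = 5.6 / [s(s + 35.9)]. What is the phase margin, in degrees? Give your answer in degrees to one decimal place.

Gain crossover: |L(jω)| = 1 at ω ≈ 0.156 rad/s.
∠L(j0.156) = −90° − arctan(0.156/35.9) ≈ -90.25°
PM = 180° + (-90.25°) = 89.75°

89.8°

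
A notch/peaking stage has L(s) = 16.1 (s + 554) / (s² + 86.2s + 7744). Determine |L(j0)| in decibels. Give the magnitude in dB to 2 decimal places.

1.23 dB

L(0) = 16.1 × 554 / 7744 = 1.1518
20 log₁₀(1.1518) = 1.227 dB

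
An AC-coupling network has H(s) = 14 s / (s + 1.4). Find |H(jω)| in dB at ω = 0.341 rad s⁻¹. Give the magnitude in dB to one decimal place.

10.4 dB

|j0.341| = 0.341
|j0.341 + 1.4| = √(0.341² + 1.4²) = 1.441
|H(j0.341)| = 14 × 0.341 / 1.441 = 3.3131
20 log₁₀(3.3131) = 10.40 dB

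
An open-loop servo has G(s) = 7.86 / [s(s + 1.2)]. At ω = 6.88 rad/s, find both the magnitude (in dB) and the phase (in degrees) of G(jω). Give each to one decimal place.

|G| = -15.7 dB, ∠G = -170.1°

|j6.88 + 1.2| = √(6.88² + 1.2²) = 6.984
|j6.88| = 6.88
|G(j6.88)| = 7.86 / (6.984 × 6.88) = 0.16358
20 log₁₀(0.16358) = -15.73 dB
∠(j6.88 + 1.2) = arctan(6.88/1.2) = 80.11°
∠(j6.88) = 90.00°
∠G(j6.88) = − (80.11° + 90.00°) = -170.11°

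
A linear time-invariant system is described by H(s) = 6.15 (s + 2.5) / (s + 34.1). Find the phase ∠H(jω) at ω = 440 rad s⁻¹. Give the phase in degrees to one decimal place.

∠(j440 + 2.5) = arctan(440/2.5) = 89.67°
∠(j440 + 34.1) = arctan(440/34.1) = 85.57°
∠H(j440) = 89.67° − 85.57° = 4.11°

4.1 deg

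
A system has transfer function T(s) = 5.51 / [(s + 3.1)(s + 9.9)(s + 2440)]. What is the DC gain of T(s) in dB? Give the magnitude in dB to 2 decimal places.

T(0) = 5.51 / (3.1 × 9.9 × 2440) = 7.3581e-05
20 log₁₀(7.3581e-05) = -82.665 dB

-82.66 dB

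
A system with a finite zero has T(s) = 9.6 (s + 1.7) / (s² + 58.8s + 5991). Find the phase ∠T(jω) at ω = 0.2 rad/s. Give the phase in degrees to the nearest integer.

7°

∠(j0.2 + 1.7) = arctan(0.2/1.7) = 6.71°
∠[(j0.2)² + 58.8(j0.2) + 5991] = ∠[5991 + j11.76] = 0.11°
∠T(j0.2) = 6.71° − 0.11° = 6.60°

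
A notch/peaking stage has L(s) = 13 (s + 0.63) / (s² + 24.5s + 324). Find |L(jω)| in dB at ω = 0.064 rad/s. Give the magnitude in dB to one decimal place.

|j0.064 + 0.63| = √(0.064² + 0.63²) = 0.6332
|(j0.064)² + 24.5(j0.064) + 324| = |324 + j1.568| = 324
|L(j0.064)| = 13 × 0.6332 / 324 = 0.025408
20 log₁₀(0.025408) = -31.90 dB

-31.9 dB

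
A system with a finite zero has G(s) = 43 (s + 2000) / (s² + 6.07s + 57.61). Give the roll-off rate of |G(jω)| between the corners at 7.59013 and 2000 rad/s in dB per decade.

In this band the factors already past their corner are: complex pole pair at ωₙ ≈ 7.59; net slope = -40 dB/decade.

-40 dB/decade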